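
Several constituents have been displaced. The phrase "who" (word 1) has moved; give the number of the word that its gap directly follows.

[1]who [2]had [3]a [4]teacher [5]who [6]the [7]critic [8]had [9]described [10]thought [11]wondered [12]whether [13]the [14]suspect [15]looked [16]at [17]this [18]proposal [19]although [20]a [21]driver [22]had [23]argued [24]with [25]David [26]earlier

The displaced element is "who" (word 1).
It is linked across 1 clause boundary (Ø).
It functions as the subject of "wondered", so the gap sits immediately after word 10 ("thought").
Base order: A teacher who the critic had described had thought who wondered whether the suspect looked at this proposal although a driver had argued with David earlier.

10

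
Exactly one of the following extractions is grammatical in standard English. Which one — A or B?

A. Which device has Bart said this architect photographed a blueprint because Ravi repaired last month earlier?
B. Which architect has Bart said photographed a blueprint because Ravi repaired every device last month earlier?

B

In A, the wh-phrase is extracted from inside an adjunct island (introduced by "because"), which blocks movement.
In B, the extraction path crosses only that-complement boundaries, which are transparent.
So B is grammatical.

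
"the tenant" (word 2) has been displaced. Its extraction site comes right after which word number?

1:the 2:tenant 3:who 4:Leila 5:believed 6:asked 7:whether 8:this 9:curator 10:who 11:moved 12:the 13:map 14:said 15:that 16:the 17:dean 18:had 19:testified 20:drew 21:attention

5

The displaced element is "the tenant" (word 2).
It is linked across 1 clause boundary (Ø).
It functions as the subject of "asked", so the gap sits immediately after word 5 ("believed").
Base order: Leila believed that the tenant asked whether this curator who moved the map said that the dean had testified.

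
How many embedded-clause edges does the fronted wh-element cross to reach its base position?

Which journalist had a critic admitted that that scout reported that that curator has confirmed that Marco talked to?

3

"which journalist" is extracted from the PP object of "talked".
Boundaries crossed, outermost first: [that], [that], [that] — 3 in total.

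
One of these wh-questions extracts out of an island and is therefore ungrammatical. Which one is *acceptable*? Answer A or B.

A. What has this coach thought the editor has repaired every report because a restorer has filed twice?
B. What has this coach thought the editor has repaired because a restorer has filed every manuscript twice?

B

In A, the wh-phrase is extracted from inside an adjunct island (introduced by "because"), which blocks movement.
In B, the extraction path crosses only that-complement boundaries, which are transparent.
So B is grammatical.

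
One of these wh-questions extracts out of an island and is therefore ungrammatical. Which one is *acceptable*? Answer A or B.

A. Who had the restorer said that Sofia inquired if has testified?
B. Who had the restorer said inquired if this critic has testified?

In A, the wh-phrase is extracted from inside a wh-island (introduced by "if"), which blocks movement.
In B, the extraction path crosses only that-complement boundaries, which are transparent.
So B is grammatical.

B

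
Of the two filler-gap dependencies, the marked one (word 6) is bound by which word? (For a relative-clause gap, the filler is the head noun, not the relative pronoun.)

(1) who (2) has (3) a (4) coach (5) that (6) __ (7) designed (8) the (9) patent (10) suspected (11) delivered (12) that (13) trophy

The marked gap is inside the relative clause, the subject of "designed".
Its filler is the head noun "coach" (via "that"), at word 4.
(The other dependency links word 1 to a gap after word 10.)

4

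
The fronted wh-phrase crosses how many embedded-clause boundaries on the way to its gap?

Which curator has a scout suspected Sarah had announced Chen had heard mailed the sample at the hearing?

3

"which curator" is extracted from the subject of "mailed".
Boundaries crossed, outermost first: [Ø], [Ø], [Ø] — 3 in total.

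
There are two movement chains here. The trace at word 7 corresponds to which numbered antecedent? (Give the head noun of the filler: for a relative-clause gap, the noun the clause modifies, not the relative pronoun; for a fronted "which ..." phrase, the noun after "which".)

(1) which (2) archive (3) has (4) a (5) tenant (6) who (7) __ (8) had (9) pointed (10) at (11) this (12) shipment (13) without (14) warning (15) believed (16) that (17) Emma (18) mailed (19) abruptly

5

The marked gap is inside the relative clause, the subject of "pointed".
Its filler is the head noun "tenant" (via "who"), at word 5.
(The other dependency links word 2 to a gap after word 18.)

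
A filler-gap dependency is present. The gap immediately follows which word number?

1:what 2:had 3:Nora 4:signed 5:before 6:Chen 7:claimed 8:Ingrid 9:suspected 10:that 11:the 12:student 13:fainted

4

The displaced element is "what" (word 1).
It functions as the direct object of "signed", so the gap sits immediately after word 4 ("signed").
Base order: Nora had signed what before Chen claimed Ingrid suspected that the student fainted.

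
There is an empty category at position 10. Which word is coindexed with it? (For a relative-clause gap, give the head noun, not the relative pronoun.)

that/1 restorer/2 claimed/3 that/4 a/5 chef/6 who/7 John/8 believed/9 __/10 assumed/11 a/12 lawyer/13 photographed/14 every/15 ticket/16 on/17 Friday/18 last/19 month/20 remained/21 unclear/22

6

The gap at 10 is the subject of "assumed", inside a relative clause.
The relative pronoun is "who" (word 7); it is bound by the head noun immediately before it.
Its filler is the head noun "chef", at word 6.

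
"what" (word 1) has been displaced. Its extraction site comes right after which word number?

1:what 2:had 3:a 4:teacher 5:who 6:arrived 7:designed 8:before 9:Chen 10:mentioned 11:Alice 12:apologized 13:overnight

7

The displaced element is "what" (word 1).
It functions as the direct object of "designed", so the gap sits immediately after word 7 ("designed").
Base order: A teacher who arrived had designed what before Chen mentioned Alice apologized overnight.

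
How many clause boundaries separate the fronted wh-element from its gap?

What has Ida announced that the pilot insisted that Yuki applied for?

2

"what" is extracted from the PP object of "applied".
Boundaries crossed, outermost first: [that], [that] — 2 in total.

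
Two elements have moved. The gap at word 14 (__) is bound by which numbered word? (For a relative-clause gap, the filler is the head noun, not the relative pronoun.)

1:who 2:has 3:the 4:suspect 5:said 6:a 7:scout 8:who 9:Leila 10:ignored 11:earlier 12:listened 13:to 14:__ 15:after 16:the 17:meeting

1

The marked gap is the object of the preposition "to" of "listened".
Its filler is the fronted wh-phrase "who", at word 1.
(The other dependency links word 7 to a gap after word 10.)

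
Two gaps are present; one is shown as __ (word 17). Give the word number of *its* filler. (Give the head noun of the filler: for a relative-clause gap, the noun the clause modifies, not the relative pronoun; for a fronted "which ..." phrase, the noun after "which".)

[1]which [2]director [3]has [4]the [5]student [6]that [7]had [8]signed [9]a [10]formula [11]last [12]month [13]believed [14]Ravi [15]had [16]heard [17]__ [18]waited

2

The marked gap is the subject of "waited".
Its filler is the fronted wh-phrase "which director", at word 2.
(The other dependency links word 5 to a gap after word 6.)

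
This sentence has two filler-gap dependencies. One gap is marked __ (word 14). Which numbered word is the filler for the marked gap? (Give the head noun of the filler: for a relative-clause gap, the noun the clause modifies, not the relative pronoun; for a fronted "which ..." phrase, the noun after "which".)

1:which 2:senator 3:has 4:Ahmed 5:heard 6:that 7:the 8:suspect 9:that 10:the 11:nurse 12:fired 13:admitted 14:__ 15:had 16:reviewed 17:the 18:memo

2

The marked gap is the subject of "reviewed".
Its filler is the fronted wh-phrase "which senator", at word 2.
(The other dependency links word 8 to a gap after word 12.)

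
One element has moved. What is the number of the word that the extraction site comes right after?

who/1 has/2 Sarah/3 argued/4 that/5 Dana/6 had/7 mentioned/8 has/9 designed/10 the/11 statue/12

The displaced element is "who" (word 1).
It is linked across 2 clause boundaries (that → Ø).
It functions as the subject of "designed", so the gap sits immediately after word 8 ("mentioned").
Base order: Sarah has argued that Dana had mentioned that who has designed the statue.

8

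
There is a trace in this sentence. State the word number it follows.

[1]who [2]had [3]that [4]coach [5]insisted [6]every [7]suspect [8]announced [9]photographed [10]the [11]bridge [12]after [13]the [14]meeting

The displaced element is "who" (word 1).
It is linked across 2 clause boundaries (Ø → Ø).
It functions as the subject of "photographed", so the gap sits immediately after word 8 ("announced").
Base order: That coach had insisted every suspect announced that who photographed the bridge after the meeting.

8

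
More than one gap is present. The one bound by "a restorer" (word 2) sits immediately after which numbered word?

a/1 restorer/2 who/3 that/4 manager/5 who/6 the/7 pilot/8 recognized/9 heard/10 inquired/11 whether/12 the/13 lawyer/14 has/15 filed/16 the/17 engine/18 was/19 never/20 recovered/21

10

The displaced element is "a restorer" (word 2).
It is linked across 1 clause boundary (Ø).
It functions as the subject of "inquired", so the gap sits immediately after word 10 ("heard").
Base order: That manager who the pilot recognized heard a restorer inquired whether the lawyer has filed the engine.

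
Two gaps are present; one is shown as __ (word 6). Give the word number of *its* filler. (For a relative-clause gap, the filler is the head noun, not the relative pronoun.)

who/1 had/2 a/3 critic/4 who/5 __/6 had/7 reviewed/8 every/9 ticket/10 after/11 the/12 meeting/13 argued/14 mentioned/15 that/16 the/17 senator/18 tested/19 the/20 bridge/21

The marked gap is inside the relative clause, the subject of "reviewed".
Its filler is the head noun "critic" (via "who"), at word 4.
(The other dependency links word 1 to a gap after word 14.)

4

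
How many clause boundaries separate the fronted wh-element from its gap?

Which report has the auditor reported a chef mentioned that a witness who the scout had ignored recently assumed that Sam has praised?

"which report" is extracted from the object of "praised".
Boundaries crossed, outermost first: [Ø], [that], [that] — 3 in total.

3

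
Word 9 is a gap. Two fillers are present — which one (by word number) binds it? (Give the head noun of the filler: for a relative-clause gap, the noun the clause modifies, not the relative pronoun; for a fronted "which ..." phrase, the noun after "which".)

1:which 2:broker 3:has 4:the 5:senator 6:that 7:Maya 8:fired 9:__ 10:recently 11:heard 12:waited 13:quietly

The marked gap is inside the relative clause, the direct object of "fired".
Its filler is the head noun "senator" (via "that"), at word 5.
(The other dependency links word 2 to a gap after word 11.)

5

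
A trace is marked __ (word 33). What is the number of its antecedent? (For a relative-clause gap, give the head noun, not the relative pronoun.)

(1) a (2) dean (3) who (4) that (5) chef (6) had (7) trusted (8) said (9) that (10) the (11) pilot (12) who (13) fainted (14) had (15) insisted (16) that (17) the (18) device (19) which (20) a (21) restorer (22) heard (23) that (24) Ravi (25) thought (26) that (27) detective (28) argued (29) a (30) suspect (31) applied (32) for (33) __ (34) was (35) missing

The gap at 33 is the prepositional object of "applied", inside a relative clause.
The relative pronoun is "which" (word 19); it is bound by the head noun immediately before it.
Its filler is the head noun "device", at word 18.

18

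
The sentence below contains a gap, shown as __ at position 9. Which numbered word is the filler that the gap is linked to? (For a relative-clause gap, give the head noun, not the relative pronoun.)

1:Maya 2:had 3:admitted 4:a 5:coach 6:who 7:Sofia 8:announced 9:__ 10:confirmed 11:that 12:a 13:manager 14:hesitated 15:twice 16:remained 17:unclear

The gap at 9 is the subject of "confirmed", inside a relative clause.
The relative pronoun is "who" (word 6); it is bound by the head noun immediately before it.
Its filler is the head noun "coach", at word 5.

5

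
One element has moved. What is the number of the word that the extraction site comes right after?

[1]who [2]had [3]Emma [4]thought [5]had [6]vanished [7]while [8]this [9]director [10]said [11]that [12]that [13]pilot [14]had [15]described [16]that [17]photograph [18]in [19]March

4

The displaced element is "who" (word 1).
It is linked across 1 clause boundary (Ø).
It functions as the subject of "vanished", so the gap sits immediately after word 4 ("thought").
Base order: Emma had thought that who had vanished while this director said that that pilot had described that photograph in March.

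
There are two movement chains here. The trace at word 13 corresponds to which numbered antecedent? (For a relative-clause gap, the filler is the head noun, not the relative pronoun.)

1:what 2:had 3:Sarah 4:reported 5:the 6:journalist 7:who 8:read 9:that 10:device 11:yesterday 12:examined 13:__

The marked gap is the direct object of "examined".
Its filler is the fronted wh-phrase "what", at word 1.
(The other dependency links word 6 to a gap after word 7.)

1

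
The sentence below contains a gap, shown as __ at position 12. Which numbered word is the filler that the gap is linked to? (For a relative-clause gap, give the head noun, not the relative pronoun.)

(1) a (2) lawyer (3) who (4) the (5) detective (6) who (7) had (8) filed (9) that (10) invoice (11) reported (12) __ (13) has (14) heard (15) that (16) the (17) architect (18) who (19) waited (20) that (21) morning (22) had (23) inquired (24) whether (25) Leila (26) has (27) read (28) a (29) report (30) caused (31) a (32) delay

2

The gap at 12 is the subject of "heard", inside a relative clause.
The relative pronoun is "who" (word 3); it is bound by the head noun immediately before it.
Its filler is the head noun "lawyer", at word 2.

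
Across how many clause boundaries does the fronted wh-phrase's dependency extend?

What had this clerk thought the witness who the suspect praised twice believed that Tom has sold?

"what" is extracted from the object of "sold".
Boundaries crossed, outermost first: [Ø], [that] — 2 in total.

2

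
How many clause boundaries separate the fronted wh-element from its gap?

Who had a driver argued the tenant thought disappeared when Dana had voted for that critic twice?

"who" is extracted from the subject of "disappeared".
Boundaries crossed, outermost first: [Ø], [Ø] — 2 in total.

2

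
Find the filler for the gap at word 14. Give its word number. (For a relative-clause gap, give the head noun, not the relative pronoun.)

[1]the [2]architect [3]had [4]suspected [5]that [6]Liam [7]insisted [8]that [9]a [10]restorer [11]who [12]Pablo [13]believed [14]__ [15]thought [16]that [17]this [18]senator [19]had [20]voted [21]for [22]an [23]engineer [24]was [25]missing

10

The gap at 14 is the subject of "thought", inside a relative clause.
The relative pronoun is "who" (word 11); it is bound by the head noun immediately before it.
Its filler is the head noun "restorer", at word 10.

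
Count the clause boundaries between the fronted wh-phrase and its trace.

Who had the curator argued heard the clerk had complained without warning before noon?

"who" is extracted from the subject of "heard".
Boundaries crossed, outermost first: [Ø] — 1 in total.

1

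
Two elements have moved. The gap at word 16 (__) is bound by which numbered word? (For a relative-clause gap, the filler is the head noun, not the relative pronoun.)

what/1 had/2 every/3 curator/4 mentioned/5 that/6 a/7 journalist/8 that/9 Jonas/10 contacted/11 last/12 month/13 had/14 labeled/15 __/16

1

The marked gap is the direct object of "labeled".
Its filler is the fronted wh-phrase "what", at word 1.
(The other dependency links word 8 to a gap after word 11.)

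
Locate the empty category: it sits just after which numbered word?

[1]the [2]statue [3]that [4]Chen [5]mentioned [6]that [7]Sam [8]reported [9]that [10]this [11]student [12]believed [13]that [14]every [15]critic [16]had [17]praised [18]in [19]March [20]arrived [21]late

17

The displaced element is "the statue" (word 2).
It is linked across 3 clause boundaries (that → that → that).
It functions as the direct object of "praised", so the gap sits immediately after word 17 ("praised").
Base order: Chen mentioned that Sam reported that this student believed that every critic had praised the statue in March.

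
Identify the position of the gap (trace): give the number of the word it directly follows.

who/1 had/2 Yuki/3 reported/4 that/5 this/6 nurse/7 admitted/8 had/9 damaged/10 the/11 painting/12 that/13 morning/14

8

The displaced element is "who" (word 1).
It is linked across 2 clause boundaries (that → Ø).
It functions as the subject of "damaged", so the gap sits immediately after word 8 ("admitted").
Base order: Yuki had reported that this nurse admitted who had damaged the painting that morning.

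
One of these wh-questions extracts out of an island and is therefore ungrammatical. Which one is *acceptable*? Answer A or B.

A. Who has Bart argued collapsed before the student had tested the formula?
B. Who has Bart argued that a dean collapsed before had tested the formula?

A

In B, the wh-phrase is extracted from inside an adjunct island (introduced by "before"), which blocks movement.
In A, the extraction path crosses only that-complement boundaries, which are transparent.
So A is grammatical.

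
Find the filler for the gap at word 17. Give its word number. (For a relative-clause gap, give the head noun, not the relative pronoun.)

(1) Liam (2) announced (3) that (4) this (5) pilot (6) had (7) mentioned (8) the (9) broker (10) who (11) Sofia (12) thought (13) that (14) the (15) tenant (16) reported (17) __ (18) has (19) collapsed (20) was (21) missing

9

The gap at 17 is the subject of "collapsed", inside a relative clause.
The relative pronoun is "who" (word 10); it is bound by the head noun immediately before it.
Its filler is the head noun "broker", at word 9.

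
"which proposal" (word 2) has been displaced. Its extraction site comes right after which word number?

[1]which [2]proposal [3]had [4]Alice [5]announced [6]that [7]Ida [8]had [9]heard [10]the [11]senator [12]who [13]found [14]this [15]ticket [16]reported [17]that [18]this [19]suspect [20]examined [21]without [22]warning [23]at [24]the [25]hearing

20

The displaced element is "which proposal" (word 2).
It is linked across 3 clause boundaries (that → Ø → that).
It functions as the direct object of "examined", so the gap sits immediately after word 20 ("examined").
Base order: Alice had announced that Ida had heard the senator who found this ticket reported that this suspect examined which proposal without warning at the hearing.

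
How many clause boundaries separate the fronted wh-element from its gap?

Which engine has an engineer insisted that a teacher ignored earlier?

1

"which engine" is extracted from the object of "ignored".
Boundaries crossed, outermost first: [that] — 1 in total.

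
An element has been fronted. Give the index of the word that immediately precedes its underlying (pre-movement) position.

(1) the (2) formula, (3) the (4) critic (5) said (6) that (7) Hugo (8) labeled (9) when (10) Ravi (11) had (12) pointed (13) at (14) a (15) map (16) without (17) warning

8

The displaced element is "the formula" (word 2).
It is linked across 1 clause boundary (that).
It functions as the direct object of "labeled", so the gap sits immediately after word 8 ("labeled").
Base order: The critic said that Hugo labeled the formula when Ravi had pointed at a map without warning.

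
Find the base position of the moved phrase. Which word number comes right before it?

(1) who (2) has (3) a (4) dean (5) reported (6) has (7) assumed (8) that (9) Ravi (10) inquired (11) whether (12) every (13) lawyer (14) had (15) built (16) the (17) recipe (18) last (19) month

The displaced element is "who" (word 1).
It is linked across 1 clause boundary (Ø).
It functions as the subject of "assumed", so the gap sits immediately after word 5 ("reported").
Base order: A dean has reported that who has assumed that Ravi inquired whether every lawyer had built the recipe last month.

5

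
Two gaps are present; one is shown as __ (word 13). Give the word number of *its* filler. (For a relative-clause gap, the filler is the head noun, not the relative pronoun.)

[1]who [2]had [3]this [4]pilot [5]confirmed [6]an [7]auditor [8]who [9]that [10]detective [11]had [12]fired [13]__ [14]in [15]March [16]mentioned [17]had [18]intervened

7

The marked gap is inside the relative clause, the direct object of "fired".
Its filler is the head noun "auditor" (via "who"), at word 7.
(The other dependency links word 1 to a gap after word 16.)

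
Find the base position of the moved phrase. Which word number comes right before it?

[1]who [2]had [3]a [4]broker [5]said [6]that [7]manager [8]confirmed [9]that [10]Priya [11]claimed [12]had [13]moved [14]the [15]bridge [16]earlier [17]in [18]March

11

The displaced element is "who" (word 1).
It is linked across 3 clause boundaries (Ø → that → Ø).
It functions as the subject of "moved", so the gap sits immediately after word 11 ("claimed").
Base order: A broker had said that manager confirmed that Priya claimed that who had moved the bridge earlier in March.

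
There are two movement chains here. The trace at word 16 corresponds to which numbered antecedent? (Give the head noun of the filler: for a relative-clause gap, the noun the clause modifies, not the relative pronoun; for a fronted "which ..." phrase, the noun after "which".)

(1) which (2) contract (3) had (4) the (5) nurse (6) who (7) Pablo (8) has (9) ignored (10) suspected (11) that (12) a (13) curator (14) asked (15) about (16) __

The marked gap is the object of the preposition "about" of "asked".
Its filler is the fronted wh-phrase "which contract", at word 2.
(The other dependency links word 5 to a gap after word 9.)

2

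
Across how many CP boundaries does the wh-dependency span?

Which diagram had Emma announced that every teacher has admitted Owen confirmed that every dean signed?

3

"which diagram" is extracted from the object of "signed".
Boundaries crossed, outermost first: [that], [Ø], [that] — 3 in total.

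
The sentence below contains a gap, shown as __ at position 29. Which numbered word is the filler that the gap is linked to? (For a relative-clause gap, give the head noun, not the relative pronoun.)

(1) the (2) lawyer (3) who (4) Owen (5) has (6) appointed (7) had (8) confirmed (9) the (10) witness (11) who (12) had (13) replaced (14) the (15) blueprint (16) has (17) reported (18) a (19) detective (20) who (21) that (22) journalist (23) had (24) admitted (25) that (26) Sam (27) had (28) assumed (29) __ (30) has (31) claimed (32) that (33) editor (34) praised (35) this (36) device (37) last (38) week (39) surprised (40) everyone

The gap at 29 is the subject of "claimed", inside a relative clause.
The relative pronoun is "who" (word 20); it is bound by the head noun immediately before it.
Its filler is the head noun "detective", at word 19.

19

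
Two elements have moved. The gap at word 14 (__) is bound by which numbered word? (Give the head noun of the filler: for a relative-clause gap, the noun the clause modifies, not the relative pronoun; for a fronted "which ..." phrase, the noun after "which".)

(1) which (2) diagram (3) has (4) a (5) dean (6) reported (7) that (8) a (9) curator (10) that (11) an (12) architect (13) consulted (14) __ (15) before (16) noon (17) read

9

The marked gap is inside the relative clause, the direct object of "consulted".
Its filler is the head noun "curator" (via "that"), at word 9.
(The other dependency links word 2 to a gap after word 17.)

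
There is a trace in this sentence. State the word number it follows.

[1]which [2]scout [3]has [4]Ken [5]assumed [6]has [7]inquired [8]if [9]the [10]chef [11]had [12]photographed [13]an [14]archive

The displaced element is "which scout" (word 2).
It is linked across 1 clause boundary (Ø).
It functions as the subject of "inquired", so the gap sits immediately after word 5 ("assumed").
Base order: Ken has assumed that which scout has inquired if the chef had photographed an archive.

5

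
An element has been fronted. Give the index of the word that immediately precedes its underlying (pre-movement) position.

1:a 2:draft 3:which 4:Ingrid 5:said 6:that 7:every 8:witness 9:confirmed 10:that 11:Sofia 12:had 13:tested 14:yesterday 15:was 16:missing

The displaced element is "a draft" (word 2).
It is linked across 2 clause boundaries (that → that).
It functions as the direct object of "tested", so the gap sits immediately after word 13 ("tested").
Base order: Ingrid said that every witness confirmed that Sofia had tested a draft yesterday.

13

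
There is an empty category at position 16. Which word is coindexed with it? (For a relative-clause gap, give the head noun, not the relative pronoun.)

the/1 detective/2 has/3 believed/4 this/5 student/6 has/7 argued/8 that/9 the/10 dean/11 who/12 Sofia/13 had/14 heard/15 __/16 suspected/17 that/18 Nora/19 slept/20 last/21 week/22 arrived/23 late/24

11

The gap at 16 is the subject of "suspected", inside a relative clause.
The relative pronoun is "who" (word 12); it is bound by the head noun immediately before it.
Its filler is the head noun "dean", at word 11.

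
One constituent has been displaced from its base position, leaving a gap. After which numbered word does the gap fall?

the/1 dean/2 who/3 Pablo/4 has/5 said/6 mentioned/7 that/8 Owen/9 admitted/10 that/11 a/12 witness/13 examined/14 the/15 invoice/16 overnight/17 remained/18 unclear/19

The displaced element is "the dean" (word 2).
It is linked across 1 clause boundary (Ø).
It functions as the subject of "mentioned", so the gap sits immediately after word 6 ("said").
Base order: Pablo has said the dean mentioned that Owen admitted that a witness examined the invoice overnight.

6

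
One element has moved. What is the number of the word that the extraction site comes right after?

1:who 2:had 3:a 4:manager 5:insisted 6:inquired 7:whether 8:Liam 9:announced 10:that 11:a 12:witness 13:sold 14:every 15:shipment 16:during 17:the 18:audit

The displaced element is "who" (word 1).
It is linked across 1 clause boundary (Ø).
It functions as the subject of "inquired", so the gap sits immediately after word 5 ("insisted").
Base order: A manager had insisted that who inquired whether Liam announced that a witness sold every shipment during the audit.

5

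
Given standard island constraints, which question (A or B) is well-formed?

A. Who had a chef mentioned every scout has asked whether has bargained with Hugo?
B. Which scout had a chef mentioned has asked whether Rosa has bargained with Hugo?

In A, the wh-phrase is extracted from inside a wh-island (introduced by "whether"), which blocks movement.
In B, the extraction path crosses only that-complement boundaries, which are transparent.
So B is grammatical.

B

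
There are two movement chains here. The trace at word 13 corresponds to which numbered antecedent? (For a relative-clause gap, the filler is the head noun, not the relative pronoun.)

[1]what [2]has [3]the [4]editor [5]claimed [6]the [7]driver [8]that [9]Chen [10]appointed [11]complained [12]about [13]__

1

The marked gap is the object of the preposition "about" of "complained".
Its filler is the fronted wh-phrase "what", at word 1.
(The other dependency links word 7 to a gap after word 10.)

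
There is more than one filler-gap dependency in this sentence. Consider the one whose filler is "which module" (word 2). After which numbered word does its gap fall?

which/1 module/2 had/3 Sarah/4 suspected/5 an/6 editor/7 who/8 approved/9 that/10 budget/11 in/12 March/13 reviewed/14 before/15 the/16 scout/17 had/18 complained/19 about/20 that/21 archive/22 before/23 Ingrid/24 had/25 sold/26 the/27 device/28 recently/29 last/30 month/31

14

The displaced element is "which module" (word 2).
It is linked across 1 clause boundary (Ø).
It functions as the direct object of "reviewed", so the gap sits immediately after word 14 ("reviewed").
Base order: Sarah had suspected an editor who approved that budget in March reviewed which module before the scout had complained about that archive before Ingrid had sold the device recently last month.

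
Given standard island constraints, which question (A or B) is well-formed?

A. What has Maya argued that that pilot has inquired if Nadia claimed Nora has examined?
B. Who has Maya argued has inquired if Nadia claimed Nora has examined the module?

B

In A, the wh-phrase is extracted from inside a wh-island (introduced by "if"), which blocks movement.
In B, the extraction path crosses only that-complement boundaries, which are transparent.
So B is grammatical.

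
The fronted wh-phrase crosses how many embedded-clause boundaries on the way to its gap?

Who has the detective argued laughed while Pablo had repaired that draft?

1

"who" is extracted from the subject of "laughed".
Boundaries crossed, outermost first: [Ø] — 1 in total.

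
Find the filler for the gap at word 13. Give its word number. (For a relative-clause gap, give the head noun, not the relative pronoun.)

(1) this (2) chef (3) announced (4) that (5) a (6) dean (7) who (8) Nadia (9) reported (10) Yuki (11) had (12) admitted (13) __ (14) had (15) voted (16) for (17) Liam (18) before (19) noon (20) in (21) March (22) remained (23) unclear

6

The gap at 13 is the subject of "voted", inside a relative clause.
The relative pronoun is "who" (word 7); it is bound by the head noun immediately before it.
Its filler is the head noun "dean", at word 6.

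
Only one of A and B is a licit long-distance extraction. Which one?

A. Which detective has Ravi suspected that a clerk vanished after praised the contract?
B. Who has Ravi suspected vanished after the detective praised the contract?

In A, the wh-phrase is extracted from inside an adjunct island (introduced by "after"), which blocks movement.
In B, the extraction path crosses only that-complement boundaries, which are transparent.
So B is grammatical.

B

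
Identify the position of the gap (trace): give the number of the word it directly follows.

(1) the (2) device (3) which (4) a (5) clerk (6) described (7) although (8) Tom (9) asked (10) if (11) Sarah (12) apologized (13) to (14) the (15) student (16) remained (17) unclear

6

The displaced element is "the device" (word 2).
It functions as the direct object of "described", so the gap sits immediately after word 6 ("described").
Base order: A clerk described the device although Tom asked if Sarah apologized to the student.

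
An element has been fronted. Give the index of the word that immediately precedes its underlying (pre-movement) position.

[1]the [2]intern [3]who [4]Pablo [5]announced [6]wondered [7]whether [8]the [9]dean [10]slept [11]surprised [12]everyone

5

The displaced element is "the intern" (word 2).
It is linked across 1 clause boundary (Ø).
It functions as the subject of "wondered", so the gap sits immediately after word 5 ("announced").
Base order: Pablo announced that the intern wondered whether the dean slept.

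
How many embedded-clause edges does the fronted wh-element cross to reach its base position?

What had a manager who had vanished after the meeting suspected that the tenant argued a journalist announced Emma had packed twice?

"what" is extracted from the object of "packed".
Boundaries crossed, outermost first: [that], [Ø], [Ø] — 3 in total.

3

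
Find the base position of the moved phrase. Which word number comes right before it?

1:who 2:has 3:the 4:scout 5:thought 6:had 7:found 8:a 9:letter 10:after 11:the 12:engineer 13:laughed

The displaced element is "who" (word 1).
It is linked across 1 clause boundary (Ø).
It functions as the subject of "found", so the gap sits immediately after word 5 ("thought").
Base order: The scout has thought that who had found a letter after the engineer laughed.

5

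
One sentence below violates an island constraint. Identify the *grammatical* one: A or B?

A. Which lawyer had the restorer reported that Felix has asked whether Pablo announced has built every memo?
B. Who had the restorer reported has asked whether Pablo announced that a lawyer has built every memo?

In A, the wh-phrase is extracted from inside a wh-island (introduced by "whether"), which blocks movement.
In B, the extraction path crosses only that-complement boundaries, which are transparent.
So B is grammatical.

B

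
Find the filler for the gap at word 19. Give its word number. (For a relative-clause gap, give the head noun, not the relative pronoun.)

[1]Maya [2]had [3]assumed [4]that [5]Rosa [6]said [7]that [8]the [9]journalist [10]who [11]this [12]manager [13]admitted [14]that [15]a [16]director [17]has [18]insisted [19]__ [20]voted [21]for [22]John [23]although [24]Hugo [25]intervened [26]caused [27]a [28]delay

9

The gap at 19 is the subject of "voted", inside a relative clause.
The relative pronoun is "who" (word 10); it is bound by the head noun immediately before it.
Its filler is the head noun "journalist", at word 9.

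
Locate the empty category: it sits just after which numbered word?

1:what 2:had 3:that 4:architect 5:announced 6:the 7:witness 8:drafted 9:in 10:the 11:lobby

The displaced element is "what" (word 1).
It is linked across 1 clause boundary (Ø).
It functions as the direct object of "drafted", so the gap sits immediately after word 8 ("drafted").
Base order: That architect had announced the witness drafted what in the lobby.

8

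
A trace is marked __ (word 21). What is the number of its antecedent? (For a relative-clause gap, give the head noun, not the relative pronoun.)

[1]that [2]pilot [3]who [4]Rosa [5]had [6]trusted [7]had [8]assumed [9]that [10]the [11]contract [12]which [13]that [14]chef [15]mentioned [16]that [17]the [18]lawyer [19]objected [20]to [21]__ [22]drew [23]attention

11

The gap at 21 is the prepositional object of "objected", inside a relative clause.
The relative pronoun is "which" (word 12); it is bound by the head noun immediately before it.
Its filler is the head noun "contract", at word 11.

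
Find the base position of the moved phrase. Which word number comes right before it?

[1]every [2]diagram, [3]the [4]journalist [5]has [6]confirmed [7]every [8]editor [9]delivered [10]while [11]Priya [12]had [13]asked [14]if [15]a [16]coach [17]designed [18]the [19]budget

9

The displaced element is "every diagram" (word 2).
It is linked across 1 clause boundary (Ø).
It functions as the direct object of "delivered", so the gap sits immediately after word 9 ("delivered").
Base order: The journalist has confirmed every editor delivered every diagram while Priya had asked if a coach designed the budget.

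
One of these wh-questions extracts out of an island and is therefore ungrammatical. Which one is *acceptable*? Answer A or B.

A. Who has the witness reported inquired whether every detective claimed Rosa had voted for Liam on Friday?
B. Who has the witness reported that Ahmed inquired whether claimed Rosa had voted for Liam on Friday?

A

In B, the wh-phrase is extracted from inside a wh-island (introduced by "whether"), which blocks movement.
In A, the extraction path crosses only that-complement boundaries, which are transparent.
So A is grammatical.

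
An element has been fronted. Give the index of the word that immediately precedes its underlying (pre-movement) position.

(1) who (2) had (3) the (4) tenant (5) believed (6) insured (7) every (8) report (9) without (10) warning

5

The displaced element is "who" (word 1).
It is linked across 1 clause boundary (Ø).
It functions as the subject of "insured", so the gap sits immediately after word 5 ("believed").
Base order: The tenant had believed that who insured every report without warning.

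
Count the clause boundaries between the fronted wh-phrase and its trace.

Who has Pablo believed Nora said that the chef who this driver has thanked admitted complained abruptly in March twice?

"who" is extracted from the subject of "complained".
Boundaries crossed, outermost first: [Ø], [that], [Ø] — 3 in total.

3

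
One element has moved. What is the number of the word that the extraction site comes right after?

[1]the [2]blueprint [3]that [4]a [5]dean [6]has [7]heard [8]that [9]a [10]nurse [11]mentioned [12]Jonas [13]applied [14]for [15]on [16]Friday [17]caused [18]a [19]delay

The displaced element is "the blueprint" (word 2).
It is linked across 2 clause boundaries (that → Ø).
It functions as the object of the preposition "for" of "applied", so the gap sits immediately after word 14 ("for").
Base order: A dean has heard that a nurse mentioned Jonas applied for the blueprint on Friday.

14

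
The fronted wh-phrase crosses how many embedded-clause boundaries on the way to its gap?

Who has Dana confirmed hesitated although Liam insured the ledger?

"who" is extracted from the subject of "hesitated".
Boundaries crossed, outermost first: [Ø] — 1 in total.

1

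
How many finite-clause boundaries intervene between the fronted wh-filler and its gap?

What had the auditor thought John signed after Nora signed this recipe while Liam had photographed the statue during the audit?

1

"what" is extracted from the object of "signed".
Boundaries crossed, outermost first: [Ø] — 1 in total.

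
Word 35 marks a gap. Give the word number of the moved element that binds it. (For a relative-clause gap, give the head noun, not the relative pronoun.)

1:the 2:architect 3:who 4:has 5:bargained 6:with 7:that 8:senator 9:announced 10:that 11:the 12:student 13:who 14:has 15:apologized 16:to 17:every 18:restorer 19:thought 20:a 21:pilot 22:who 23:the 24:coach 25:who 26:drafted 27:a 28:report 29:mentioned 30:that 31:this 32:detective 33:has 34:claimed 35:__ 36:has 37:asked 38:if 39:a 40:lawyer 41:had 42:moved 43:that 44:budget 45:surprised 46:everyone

The gap at 35 is the subject of "asked", inside a relative clause.
The relative pronoun is "who" (word 22); it is bound by the head noun immediately before it.
Its filler is the head noun "pilot", at word 21.

21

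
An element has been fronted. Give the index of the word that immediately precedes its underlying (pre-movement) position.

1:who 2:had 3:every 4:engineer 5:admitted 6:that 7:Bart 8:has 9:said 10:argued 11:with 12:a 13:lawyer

The displaced element is "who" (word 1).
It is linked across 2 clause boundaries (that → Ø).
It functions as the subject of "argued", so the gap sits immediately after word 9 ("said").
Base order: Every engineer had admitted that Bart has said that who argued with a lawyer.

9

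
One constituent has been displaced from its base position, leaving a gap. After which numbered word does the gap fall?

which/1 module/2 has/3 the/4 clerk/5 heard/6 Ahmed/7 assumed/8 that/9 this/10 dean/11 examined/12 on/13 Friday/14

The displaced element is "which module" (word 2).
It is linked across 2 clause boundaries (Ø → that).
It functions as the direct object of "examined", so the gap sits immediately after word 12 ("examined").
Base order: The clerk has heard Ahmed assumed that this dean examined which module on Friday.

12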